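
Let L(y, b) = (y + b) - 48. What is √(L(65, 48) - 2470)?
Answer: I*√2405 ≈ 49.041*I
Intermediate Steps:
L(y, b) = -48 + b + y (L(y, b) = (b + y) - 48 = -48 + b + y)
√(L(65, 48) - 2470) = √((-48 + 48 + 65) - 2470) = √(65 - 2470) = √(-2405) = I*√2405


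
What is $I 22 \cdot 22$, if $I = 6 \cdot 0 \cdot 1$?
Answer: $0$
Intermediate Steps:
$I = 0$ ($I = 0 \cdot 1 = 0$)
$I 22 \cdot 22 = 0 \cdot 22 \cdot 22 = 0 \cdot 22 = 0$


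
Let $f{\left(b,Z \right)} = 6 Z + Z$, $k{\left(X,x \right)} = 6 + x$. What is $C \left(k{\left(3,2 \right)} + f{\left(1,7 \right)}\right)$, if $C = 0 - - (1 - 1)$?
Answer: $0$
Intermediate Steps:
$C = 0$ ($C = 0 - \left(-1\right) 0 = 0 - 0 = 0 + 0 = 0$)
$f{\left(b,Z \right)} = 7 Z$
$C \left(k{\left(3,2 \right)} + f{\left(1,7 \right)}\right) = 0 \left(\left(6 + 2\right) + 7 \cdot 7\right) = 0 \left(8 + 49\right) = 0 \cdot 57 = 0$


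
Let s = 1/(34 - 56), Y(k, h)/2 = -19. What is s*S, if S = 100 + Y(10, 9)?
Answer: -31/11 ≈ -2.8182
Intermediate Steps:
Y(k, h) = -38 (Y(k, h) = 2*(-19) = -38)
s = -1/22 (s = 1/(-22) = -1/22 ≈ -0.045455)
S = 62 (S = 100 - 38 = 62)
s*S = -1/22*62 = -31/11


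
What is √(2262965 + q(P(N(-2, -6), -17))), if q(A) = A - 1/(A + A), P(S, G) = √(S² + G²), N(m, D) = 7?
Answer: √(1529764340 + 8775*√2)/26 ≈ 1504.3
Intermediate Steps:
P(S, G) = √(G² + S²)
q(A) = A - 1/(2*A)
√(2262965 + q(P(N(-2, -6), -17))) = √(2262965 + (√((-17)² + 7²) - 1/(2*√((-17)² + 7²)))) = √(2262965 + (√(289 + 49) - 1/(2*√(289 + 49)))) = √(2262965 + (√338 - √2/26/2)) = √(2262965 + (13*√2 - √2/26/2)) = √(2262965 + (13*√2 - √2/52)) = √(2262965 + 675*√2/52)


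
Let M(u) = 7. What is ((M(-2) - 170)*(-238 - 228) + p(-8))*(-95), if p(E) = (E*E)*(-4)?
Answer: -7191690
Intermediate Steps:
p(E) = -4*E² (p(E) = E²*(-4) = -4*E²)
((M(-2) - 170)*(-238 - 228) + p(-8))*(-95) = ((7 - 170)*(-238 - 228) - 4*(-8)²)*(-95) = (-163*(-466) - 4*64)*(-95) = (75958 - 256)*(-95) = 75702*(-95) = -7191690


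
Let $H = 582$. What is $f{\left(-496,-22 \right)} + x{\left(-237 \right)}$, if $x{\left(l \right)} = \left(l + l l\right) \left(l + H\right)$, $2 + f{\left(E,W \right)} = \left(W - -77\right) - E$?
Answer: $19297089$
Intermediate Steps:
$f{\left(E,W \right)} = 75 + W - E$ ($f{\left(E,W \right)} = -2 - \left(-77 + E - W\right) = -2 + \left(77 + W - E\right) = 75 + W - E$)
$x{\left(l \right)} = \left(582 + l\right) \left(l + l^{2}\right)$ ($x{\left(l \right)} = \left(l + l l\right) \left(l + 582\right) = \left(l + l^{2}\right) \left(582 + l\right) = \left(582 + l\right) \left(l + l^{2}\right)$)
$f{\left(-496,-22 \right)} + x{\left(-237 \right)} = \left(75 - 22 - -496\right) - 237 \left(582 + \left(-237\right)^{2} + 583 \left(-237\right)\right) = \left(75 - 22 + 496\right) - 237 \left(582 + 56169 - 138171\right) = 549 - -19296540 = 549 + 19296540 = 19297089$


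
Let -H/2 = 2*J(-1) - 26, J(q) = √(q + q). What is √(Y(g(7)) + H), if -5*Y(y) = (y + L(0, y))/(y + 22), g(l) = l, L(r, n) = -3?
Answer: 2*√(273180 - 21025*I*√2)/145 ≈ 7.2198 - 0.39176*I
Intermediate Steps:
J(q) = √2*√q (J(q) = √(2*q) = √2*√q)
H = 52 - 4*I*√2 (H = -2*(2*(√2*√(-1)) - 26) = -2*(2*(√2*I) - 26) = -2*(2*(I*√2) - 26) = -2*(2*I*√2 - 26) = -2*(-26 + 2*I*√2) = 52 - 4*I*√2 ≈ 52.0 - 5.6569*I)
Y(y) = -(-3 + y)/(5*(22 + y)) (Y(y) = -(y - 3)/(5*(y + 22)) = -(-3 + y)/(5*(22 + y)))
√(Y(g(7)) + H) = √((3 - 1*7)/(5*(22 + 7)) + (52 - 4*I*√2)) = √((⅕)*(3 - 7)/29 + (52 - 4*I*√2)) = √((⅕)*(1/29)*(-4) + (52 - 4*I*√2)) = √(-4/145 + (52 - 4*I*√2)) = √(7536/145 - 4*I*√2)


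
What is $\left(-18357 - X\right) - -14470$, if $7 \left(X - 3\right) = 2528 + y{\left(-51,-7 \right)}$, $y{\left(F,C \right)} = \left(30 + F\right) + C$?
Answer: $- \frac{29730}{7} \approx -4247.1$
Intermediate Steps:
$y{\left(F,C \right)} = 30 + C + F$
$X = \frac{2521}{7}$ ($X = 3 + \frac{2528 - 28}{7} = 3 + \frac{1}{7} \cdot 2500 = 3 + \frac{2500}{7} = \frac{2521}{7} \approx 360.14$)
$\left(-18357 - X\right) - -14470 = \left(-18357 - \frac{2521}{7}\right) - -14470 = \left(-18357 - \frac{2521}{7}\right) + 14470 = - \frac{131020}{7} + 14470 = - \frac{29730}{7}$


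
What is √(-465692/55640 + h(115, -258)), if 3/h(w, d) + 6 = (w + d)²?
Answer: I*√676780066259733670/284362130 ≈ 2.893*I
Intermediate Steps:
h(w, d) = 3/(-6 + (d + w)²) (h(w, d) = 3/(-6 + (w + d)²) = 3/(-6 + (d + w)²))
√(-465692/55640 + h(115, -258)) = √(-465692/55640 + 3/(-6 + (-258 + 115)²)) = √(-465692*1/55640 + 3/(-6 + (-143)²)) = √(-116423/13910 + 3/(-6 + 20449)) = √(-116423/13910 + 3/20443) = √(-2379993659/284362130) = I*√676780066259733670/284362130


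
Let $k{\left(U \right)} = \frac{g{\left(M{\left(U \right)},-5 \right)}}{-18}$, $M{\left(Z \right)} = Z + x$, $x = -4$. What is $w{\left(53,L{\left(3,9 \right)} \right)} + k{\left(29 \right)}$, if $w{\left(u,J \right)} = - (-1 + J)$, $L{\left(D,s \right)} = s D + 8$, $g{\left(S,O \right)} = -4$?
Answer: $- \frac{304}{9} \approx -33.778$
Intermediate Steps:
$M{\left(Z \right)} = -4 + Z$ ($M{\left(Z \right)} = Z - 4 = -4 + Z$)
$L{\left(D,s \right)} = 8 + D s$ ($L{\left(D,s \right)} = D s + 8 = 8 + D s$)
$k{\left(U \right)} = \frac{2}{9}$ ($k{\left(U \right)} = - \frac{4}{-18} = \left(-4\right) \left(- \frac{1}{18}\right) = \frac{2}{9}$)
$w{\left(u,J \right)} = 1 - J$
$w{\left(53,L{\left(3,9 \right)} \right)} + k{\left(29 \right)} = \left(1 - \left(8 + 3 \cdot 9\right)\right) + \frac{2}{9} = \left(1 - \left(8 + 27\right)\right) + \frac{2}{9} = \left(1 - 35\right) + \frac{2}{9} = -34 + \frac{2}{9} = - \frac{304}{9}$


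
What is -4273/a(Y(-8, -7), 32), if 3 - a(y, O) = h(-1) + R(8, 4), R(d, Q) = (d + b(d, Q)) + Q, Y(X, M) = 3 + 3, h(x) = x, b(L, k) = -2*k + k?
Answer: 4273/4 ≈ 1068.3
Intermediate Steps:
b(L, k) = -k
Y(X, M) = 6
R(d, Q) = d (R(d, Q) = (d - Q) + Q = d)
a(y, O) = -4 (a(y, O) = 3 - (-1 + 8) = 3 - 1*7 = 3 - 7 = -4)
-4273/a(Y(-8, -7), 32) = -4273/(-4) = -4273*(-¼) = 4273/4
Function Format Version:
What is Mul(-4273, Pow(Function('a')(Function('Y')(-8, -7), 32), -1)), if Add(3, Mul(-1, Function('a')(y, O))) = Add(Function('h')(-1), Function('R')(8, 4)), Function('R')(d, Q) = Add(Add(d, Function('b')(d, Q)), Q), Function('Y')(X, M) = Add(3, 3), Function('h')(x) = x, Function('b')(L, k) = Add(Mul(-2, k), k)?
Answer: Rational(4273, 4) ≈ 1068.3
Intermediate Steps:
Function('b')(L, k) = Mul(-1, k)
Function('Y')(X, M) = 6
Function('R')(d, Q) = d (Function('R')(d, Q) = Add(Add(d, Mul(-1, Q)), Q) = d)
Function('a')(y, O) = -4 (Function('a')(y, O) = Add(3, Mul(-1, Add(-1, 8))) = Add(3, Mul(-1, 7)) = Add(3, -7) = -4)
Mul(-4273, Pow(Function('a')(Function('Y')(-8, -7), 32), -1)) = Mul(-4273, Pow(-4, -1)) = Mul(-4273, Rational(-1, 4)) = Rational(4273, 4)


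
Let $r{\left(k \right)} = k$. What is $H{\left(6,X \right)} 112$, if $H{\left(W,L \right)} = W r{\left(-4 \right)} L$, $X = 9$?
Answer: $-24192$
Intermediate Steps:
$H{\left(W,L \right)} = - 4 L W$ ($H{\left(W,L \right)} = W \left(-4\right) L = - 4 W L = - 4 L W$)
$H{\left(6,X \right)} 112 = \left(-4\right) 9 \cdot 6 \cdot 112 = \left(-216\right) 112 = -24192$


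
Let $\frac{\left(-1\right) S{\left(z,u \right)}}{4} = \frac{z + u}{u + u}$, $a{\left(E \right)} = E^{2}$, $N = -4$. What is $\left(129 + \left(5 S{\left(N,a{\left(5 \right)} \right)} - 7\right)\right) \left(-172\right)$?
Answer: $- \frac{97696}{5} \approx -19539.0$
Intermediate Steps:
$S{\left(z,u \right)} = - \frac{2 \left(u + z\right)}{u}$ ($S{\left(z,u \right)} = - 4 \frac{z + u}{u + u} = - 4 \frac{u + z}{2 u} = - \frac{2 \left(u + z\right)}{u}$)
$\left(129 + \left(5 S{\left(N,a{\left(5 \right)} \right)} - 7\right)\right) \left(-172\right) = \left(129 + \left(5 \left(-2 - - \frac{8}{5^{2}}\right) - 7\right)\right) \left(-172\right) = \left(129 + \left(5 \left(-2 - - \frac{8}{25}\right) - 7\right)\right) \left(-172\right) = \left(129 + \left(5 \left(-2 - \left(-8\right) \frac{1}{25}\right) - 7\right)\right) \left(-172\right) = \left(129 + \left(5 \left(-2 + \frac{8}{25}\right) - 7\right)\right) \left(-172\right) = \left(129 + \left(5 \left(- \frac{42}{25}\right) - 7\right)\right) \left(-172\right) = \left(129 - \frac{77}{5}\right) \left(-172\right) = \frac{568}{5} \left(-172\right) = - \frac{97696}{5}$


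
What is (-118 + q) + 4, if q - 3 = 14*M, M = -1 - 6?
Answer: -209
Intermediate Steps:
M = -7
q = -95 (q = 3 + 14*(-7) = 3 - 98 = -95)
(-118 + q) + 4 = (-118 - 95) + 4 = -213 + 4 = -209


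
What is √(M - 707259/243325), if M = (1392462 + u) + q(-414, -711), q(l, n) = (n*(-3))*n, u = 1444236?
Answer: 4*√195402835709283/48665 ≈ 1149.0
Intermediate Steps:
q(l, n) = -3*n² (q(l, n) = (-3*n)*n = -3*n²)
M = 1320135 (M = (1392462 + 1444236) - 3*(-711)² = 2836698 - 3*505521 = 2836698 - 1516563 = 1320135)
√(M - 707259/243325) = √(1320135 - 707259/243325) = √(321221141616/243325) = 4*√195402835709283/48665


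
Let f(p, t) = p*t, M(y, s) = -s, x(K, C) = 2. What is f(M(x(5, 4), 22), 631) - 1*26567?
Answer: -40449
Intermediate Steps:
f(M(x(5, 4), 22), 631) - 1*26567 = -1*22*631 - 1*26567 = -22*631 - 26567 = -13882 - 26567 = -40449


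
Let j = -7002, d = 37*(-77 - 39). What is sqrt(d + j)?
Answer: I*sqrt(11294) ≈ 106.27*I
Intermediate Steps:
d = -4292 (d = 37*(-116) = -4292)
sqrt(d + j) = sqrt(-4292 - 7002) = sqrt(-11294) = I*sqrt(11294)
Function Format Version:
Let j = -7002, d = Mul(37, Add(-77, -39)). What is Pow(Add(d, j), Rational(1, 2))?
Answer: Mul(I, Pow(11294, Rational(1, 2))) ≈ Mul(106.27, I)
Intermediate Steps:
d = -4292 (d = Mul(37, -116) = -4292)
Pow(Add(d, j), Rational(1, 2)) = Pow(Add(-4292, -7002), Rational(1, 2)) = Pow(-11294, Rational(1, 2)) = Mul(I, Pow(11294, Rational(1, 2)))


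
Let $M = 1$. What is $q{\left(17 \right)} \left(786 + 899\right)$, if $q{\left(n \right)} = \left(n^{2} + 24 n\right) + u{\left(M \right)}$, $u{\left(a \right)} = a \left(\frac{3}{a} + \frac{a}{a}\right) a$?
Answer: $1181185$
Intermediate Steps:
$u{\left(a \right)} = a^{2} \left(1 + \frac{3}{a}\right)$ ($u{\left(a \right)} = a \left(\frac{3}{a} + 1\right) a = a \left(1 + \frac{3}{a}\right) a = a^{2} \left(1 + \frac{3}{a}\right)$)
$q{\left(n \right)} = 4 + n^{2} + 24 n$ ($q{\left(n \right)} = \left(n^{2} + 24 n\right) + 1 \left(3 + 1\right) = \left(n^{2} + 24 n\right) + 1 \cdot 4 = \left(n^{2} + 24 n\right) + 4 = 4 + n^{2} + 24 n$)
$q{\left(17 \right)} \left(786 + 899\right) = \left(4 + 17^{2} + 24 \cdot 17\right) \left(786 + 899\right) = \left(4 + 289 + 408\right) 1685 = 701 \cdot 1685 = 1181185$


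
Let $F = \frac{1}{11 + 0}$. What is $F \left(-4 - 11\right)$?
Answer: $- \frac{15}{11} \approx -1.3636$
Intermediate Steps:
$F = \frac{1}{11} \approx 0.090909$
$F \left(-4 - 11\right) = \frac{-4 - 11}{11} = \frac{1}{11} \left(-15\right) = - \frac{15}{11}$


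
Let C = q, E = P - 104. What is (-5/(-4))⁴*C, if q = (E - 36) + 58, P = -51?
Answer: -83125/256 ≈ -324.71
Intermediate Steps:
E = -155 (E = -51 - 104 = -155)
q = -133 (q = (-155 - 36) + 58 = -191 + 58 = -133)
C = -133
(-5/(-4))⁴*C = (-5/(-4))⁴*(-133) = (-5*(-¼))⁴*(-133) = (5/4)⁴*(-133) = (625/256)*(-133) = -83125/256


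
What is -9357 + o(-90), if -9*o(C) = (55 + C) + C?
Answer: -84088/9 ≈ -9343.1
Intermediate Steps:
o(C) = -55/9 - 2*C/9 (o(C) = -((55 + C) + C)/9 = -(55 + 2*C)/9 = -55/9 - 2*C/9)
-9357 + o(-90) = -9357 + (-55/9 - 2/9*(-90)) = -9357 + (-55/9 + 20) = -9357 + 125/9 = -84088/9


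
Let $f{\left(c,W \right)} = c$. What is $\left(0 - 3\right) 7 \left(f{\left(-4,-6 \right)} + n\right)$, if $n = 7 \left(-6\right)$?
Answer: $966$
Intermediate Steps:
$n = -42$
$\left(0 - 3\right) 7 \left(f{\left(-4,-6 \right)} + n\right) = \left(0 - 3\right) 7 \left(-4 - 42\right) = \left(-3\right) 7 \left(-46\right) = \left(-21\right) \left(-46\right) = 966$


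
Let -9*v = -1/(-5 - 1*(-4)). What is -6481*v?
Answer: 6481/9 ≈ 720.11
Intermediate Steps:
v = -⅑ (v = -(-1)/(9*(-5 - 1*(-4))) = -(-1)/(9*(-5 + 4)) = -(-1)/(9*(-1)) = -(-1)*(-1)/9 = -⅑*1 = -⅑ ≈ -0.11111)
-6481*v = -6481*(-⅑) = 6481/9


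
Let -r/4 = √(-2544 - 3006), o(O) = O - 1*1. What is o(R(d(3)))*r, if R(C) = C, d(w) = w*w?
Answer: -160*I*√222 ≈ -2383.9*I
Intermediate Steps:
d(w) = w²
o(O) = -1 + O (o(O) = O - 1 = -1 + O)
r = -20*I*√222 (r = -4*√(-2544 - 3006) = -20*I*√222 ≈ -297.99*I)
o(R(d(3)))*r = (-1 + 3²)*(-20*I*√222) = (-1 + 9)*(-20*I*√222) = 8*(-20*I*√222) = -160*I*√222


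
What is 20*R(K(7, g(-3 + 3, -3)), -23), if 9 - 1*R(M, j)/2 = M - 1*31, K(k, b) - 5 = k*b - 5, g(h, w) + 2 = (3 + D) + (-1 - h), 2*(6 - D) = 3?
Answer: 340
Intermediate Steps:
D = 9/2 (D = 6 - ½*3 = 6 - 3/2 = 9/2 ≈ 4.5000)
g(h, w) = 9/2 - h (g(h, w) = -2 + ((3 + 9/2) + (-1 - h)) = -2 + (15/2 + (-1 - h)) = -2 + (13/2 - h) = 9/2 - h)
K(k, b) = b*k (K(k, b) = 5 + (k*b - 5) = 5 + (b*k - 5) = 5 + (-5 + b*k) = b*k)
R(M, j) = 80 - 2*M (R(M, j) = 18 - 2*(M - 1*31) = 18 - 2*(M - 31) = 18 - 2*(-31 + M) = 18 + (62 - 2*M) = 80 - 2*M)
20*R(K(7, g(-3 + 3, -3)), -23) = 20*(80 - 2*(9/2 - (-3 + 3))*7) = 20*(80 - 2*(9/2 - 1*0)*7) = 20*(80 - 2*(9/2 + 0)*7) = 20*(80 - 9*7) = 20*(80 - 2*63/2) = 20*(80 - 63) = 20*17 = 340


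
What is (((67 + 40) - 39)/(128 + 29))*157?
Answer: 68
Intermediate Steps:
(((67 + 40) - 39)/(128 + 29))*157 = ((107 - 39)/157)*157 = (68*(1/157))*157 = (68/157)*157 = 68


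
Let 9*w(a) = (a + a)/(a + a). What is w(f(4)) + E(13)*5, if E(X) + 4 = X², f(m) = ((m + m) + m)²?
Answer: 7426/9 ≈ 825.11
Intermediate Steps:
f(m) = 9*m² (f(m) = (2*m + m)² = (3*m)² = 9*m²)
w(a) = ⅑ (w(a) = ((a + a)/(a + a))/9 = ((2*a)/((2*a)))/9 = ((2*a)*(1/(2*a)))/9 = (⅑)*1 = ⅑)
E(X) = -4 + X²
w(f(4)) + E(13)*5 = ⅑ + (-4 + 13²)*5 = ⅑ + (-4 + 169)*5 = ⅑ + 165*5 = ⅑ + 825 = 7426/9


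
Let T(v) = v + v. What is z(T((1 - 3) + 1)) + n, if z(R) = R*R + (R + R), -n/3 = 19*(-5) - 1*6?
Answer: 303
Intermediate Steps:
T(v) = 2*v
n = 303 (n = -3*(19*(-5) - 1*6) = -3*(-95 - 6) = -3*(-101) = 303)
z(R) = R² + 2*R
z(T((1 - 3) + 1)) + n = (2*((1 - 3) + 1))*(2 + 2*((1 - 3) + 1)) + 303 = (2*(-2 + 1))*(2 + 2*(-2 + 1)) + 303 = (2*(-1))*(2 + 2*(-1)) + 303 = -2*(2 - 2) + 303 = -2*0 + 303 = 0 + 303 = 303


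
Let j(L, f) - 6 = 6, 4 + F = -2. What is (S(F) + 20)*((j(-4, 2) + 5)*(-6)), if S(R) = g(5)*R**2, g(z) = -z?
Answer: 16320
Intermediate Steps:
F = -6 (F = -4 - 2 = -6)
j(L, f) = 12 (j(L, f) = 6 + 6 = 12)
S(R) = -5*R**2 (S(R) = (-1*5)*R**2 = -5*R**2)
(S(F) + 20)*((j(-4, 2) + 5)*(-6)) = (-5*(-6)**2 + 20)*((12 + 5)*(-6)) = (-5*36 + 20)*(17*(-6)) = (-180 + 20)*(-102) = -160*(-102) = 16320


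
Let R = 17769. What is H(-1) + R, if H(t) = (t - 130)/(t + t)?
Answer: 35669/2 ≈ 17835.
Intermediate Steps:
H(t) = (-130 + t)/(2*t) (H(t) = (-130 + t)/((2*t)) = (-130 + t)*(1/(2*t)) = (-130 + t)/(2*t))
H(-1) + R = (½)*(-130 - 1)/(-1) + 17769 = (½)*(-1)*(-131) + 17769 = 131/2 + 17769 = 35669/2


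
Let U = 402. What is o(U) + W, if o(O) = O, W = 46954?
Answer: 47356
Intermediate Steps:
o(U) + W = 402 + 46954 = 47356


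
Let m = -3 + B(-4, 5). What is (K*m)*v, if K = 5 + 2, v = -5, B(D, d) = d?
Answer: -70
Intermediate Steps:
K = 7
m = 2 (m = -3 + 5 = 2)
(K*m)*v = (7*2)*(-5) = 14*(-5) = -70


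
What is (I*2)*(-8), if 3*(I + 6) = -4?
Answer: 352/3 ≈ 117.33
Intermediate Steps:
I = -22/3 (I = -6 + (⅓)*(-4) = -6 - 4/3 = -22/3 ≈ -7.3333)
(I*2)*(-8) = -22/3*2*(-8) = -44/3*(-8) = 352/3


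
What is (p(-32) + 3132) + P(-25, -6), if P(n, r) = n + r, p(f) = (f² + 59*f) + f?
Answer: 2205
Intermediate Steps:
p(f) = f² + 60*f
(p(-32) + 3132) + P(-25, -6) = (-32*(60 - 32) + 3132) + (-25 - 6) = (-32*28 + 3132) - 31 = (-896 + 3132) - 31 = 2236 - 31 = 2205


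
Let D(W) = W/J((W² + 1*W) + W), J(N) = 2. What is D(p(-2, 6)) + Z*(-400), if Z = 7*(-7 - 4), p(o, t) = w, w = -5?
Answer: 61595/2 ≈ 30798.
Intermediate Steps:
p(o, t) = -5
Z = -77 (Z = 7*(-11) = -77)
D(W) = W/2
D(p(-2, 6)) + Z*(-400) = (½)*(-5) - 77*(-400) = -5/2 + 30800 = 61595/2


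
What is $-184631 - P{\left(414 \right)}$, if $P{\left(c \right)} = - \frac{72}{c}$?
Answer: $- \frac{4246509}{23} \approx -1.8463 \cdot 10^{5}$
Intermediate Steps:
$-184631 - P{\left(414 \right)} = -184631 - - \frac{72}{414} = -184631 - \left(-72\right) \frac{1}{414} = -184631 - - \frac{4}{23} = -184631 + \frac{4}{23} = - \frac{4246509}{23}$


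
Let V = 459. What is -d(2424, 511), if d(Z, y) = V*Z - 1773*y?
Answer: -206613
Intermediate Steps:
d(Z, y) = -1773*y + 459*Z (d(Z, y) = 459*Z - 1773*y = -1773*y + 459*Z)
-d(2424, 511) = -(-1773*511 + 459*2424) = -(-906003 + 1112616) = -1*206613 = -206613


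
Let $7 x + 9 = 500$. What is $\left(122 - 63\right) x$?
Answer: $\frac{28969}{7} \approx 4138.4$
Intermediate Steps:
$x = \frac{491}{7}$ ($x = - \frac{9}{7} + \frac{1}{7} \cdot 500 = - \frac{9}{7} + \frac{500}{7} = \frac{491}{7} \approx 70.143$)
$\left(122 - 63\right) x = \left(122 - 63\right) \frac{491}{7} = 59 \cdot \frac{491}{7} = \frac{28969}{7}$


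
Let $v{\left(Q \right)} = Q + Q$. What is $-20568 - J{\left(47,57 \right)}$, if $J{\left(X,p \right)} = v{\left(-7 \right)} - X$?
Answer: $-20507$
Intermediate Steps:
$v{\left(Q \right)} = 2 Q$
$J{\left(X,p \right)} = -14 - X$ ($J{\left(X,p \right)} = 2 \left(-7\right) - X = -14 - X$)
$-20568 - J{\left(47,57 \right)} = -20568 - \left(-14 - 47\right) = -20568 - -61 = -20568 + 61 = -20507$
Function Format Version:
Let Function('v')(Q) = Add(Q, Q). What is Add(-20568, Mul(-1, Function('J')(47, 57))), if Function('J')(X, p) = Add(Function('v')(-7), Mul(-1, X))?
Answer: -20507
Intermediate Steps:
Function('v')(Q) = Mul(2, Q)
Function('J')(X, p) = Add(-14, Mul(-1, X)) (Function('J')(X, p) = Add(Mul(2, -7), Mul(-1, X)) = Add(-14, Mul(-1, X)))
Add(-20568, Mul(-1, Function('J')(47, 57))) = Add(-20568, Mul(-1, Add(-14, Mul(-1, 47)))) = Add(-20568, Mul(-1, Add(-14, -47))) = Add(-20568, Mul(-1, -61)) = Add(-20568, 61) = -20507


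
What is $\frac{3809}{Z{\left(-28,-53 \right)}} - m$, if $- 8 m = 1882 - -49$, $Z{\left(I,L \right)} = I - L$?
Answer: $\frac{78747}{200} \approx 393.73$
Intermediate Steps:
$m = - \frac{1931}{8}$ ($m = - \frac{1882 - -49}{8} = - \frac{1882 + 49}{8} = \left(- \frac{1}{8}\right) 1931 = - \frac{1931}{8} \approx -241.38$)
$\frac{3809}{Z{\left(-28,-53 \right)}} - m = \frac{3809}{-28 - -53} - - \frac{1931}{8} = \frac{3809}{-28 + 53} + \frac{1931}{8} = \frac{3809}{25} + \frac{1931}{8} = \frac{78747}{200}$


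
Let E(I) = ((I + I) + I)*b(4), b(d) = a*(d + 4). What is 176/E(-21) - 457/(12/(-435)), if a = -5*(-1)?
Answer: 20873387/1260 ≈ 16566.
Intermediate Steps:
a = 5
b(d) = 20 + 5*d (b(d) = 5*(d + 4) = 5*(4 + d) = 20 + 5*d)
E(I) = 120*I (E(I) = ((I + I) + I)*(20 + 5*4) = (2*I + I)*(20 + 20) = (3*I)*40 = 120*I)
176/E(-21) - 457/(12/(-435)) = 176/((120*(-21))) - 457/(12/(-435)) = 176/(-2520) - 457/(12*(-1/435)) = 176*(-1/2520) - 457/(-4/145) = -22/315 - 457*(-145/4) = -22/315 + 66265/4 = 20873387/1260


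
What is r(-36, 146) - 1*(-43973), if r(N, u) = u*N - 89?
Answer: 38628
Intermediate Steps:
r(N, u) = -89 + N*u (r(N, u) = N*u - 89 = -89 + N*u)
r(-36, 146) - 1*(-43973) = (-89 - 36*146) - 1*(-43973) = (-89 - 5256) + 43973 = -5345 + 43973 = 38628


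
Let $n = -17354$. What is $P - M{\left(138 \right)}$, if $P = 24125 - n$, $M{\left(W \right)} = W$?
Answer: $41341$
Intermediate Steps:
$P = 41479$ ($P = 24125 - -17354 = 24125 + 17354 = 41479$)
$P - M{\left(138 \right)} = 41479 - 138 = 41341$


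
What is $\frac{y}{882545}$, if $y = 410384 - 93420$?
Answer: $\frac{316964}{882545} \approx 0.35915$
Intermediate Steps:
$y = 316964$
$\frac{y}{882545} = \frac{316964}{882545}$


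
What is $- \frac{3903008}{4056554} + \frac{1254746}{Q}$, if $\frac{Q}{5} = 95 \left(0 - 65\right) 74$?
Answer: $- \frac{3501835608321}{2317052937875} \approx -1.5113$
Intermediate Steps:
$Q = -2284750$ ($Q = 5 \cdot 95 \left(0 - 65\right) 74 = 5 \cdot 95 \left(-65\right) 74 = 5 \left(\left(-6175\right) 74\right) = 5 \left(-456950\right) = -2284750$)
$- \frac{3903008}{4056554} + \frac{1254746}{Q} = - \frac{3903008}{4056554} + \frac{1254746}{-2284750} = \left(-3903008\right) \frac{1}{4056554} + 1254746 \left(- \frac{1}{2284750}\right) = - \frac{1951504}{2028277} - \frac{627373}{1142375} = - \frac{3501835608321}{2317052937875}$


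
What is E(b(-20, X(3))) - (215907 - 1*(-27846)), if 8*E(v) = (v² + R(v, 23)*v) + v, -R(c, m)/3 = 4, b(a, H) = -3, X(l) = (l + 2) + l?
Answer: -974991/4 ≈ -2.4375e+5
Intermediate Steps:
X(l) = 2 + 2*l (X(l) = (2 + l) + l = 2 + 2*l)
R(c, m) = -12 (R(c, m) = -3*4 = -12)
E(v) = -11*v/8 + v²/8 (E(v) = ((v² - 12*v) + v)/8 = (v² - 11*v)/8 = -11*v/8 + v²/8)
E(b(-20, X(3))) - (215907 - 1*(-27846)) = (⅛)*(-3)*(-11 - 3) - (215907 - 1*(-27846)) = (⅛)*(-3)*(-14) - (215907 + 27846) = 21/4 - 1*243753 = 21/4 - 243753 = -974991/4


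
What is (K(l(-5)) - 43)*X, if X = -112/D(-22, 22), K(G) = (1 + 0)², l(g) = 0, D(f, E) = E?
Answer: 2352/11 ≈ 213.82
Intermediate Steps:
K(G) = 1 (K(G) = 1² = 1)
X = -56/11 (X = -112/22 = -112*1/22 = -56/11 ≈ -5.0909)
(K(l(-5)) - 43)*X = (1 - 43)*(-56/11) = -42*(-56/11) = 2352/11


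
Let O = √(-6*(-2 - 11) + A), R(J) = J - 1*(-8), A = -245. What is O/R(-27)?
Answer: -I*√167/19 ≈ -0.68015*I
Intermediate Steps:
R(J) = 8 + J (R(J) = J + 8 = 8 + J)
O = I*√167 (O = √(-6*(-2 - 11) - 245) = √(-6*(-13) - 245) = √(78 - 245) = √(-167) = I*√167 ≈ 12.923*I)
O/R(-27) = (I*√167)/(8 - 27) = (I*√167)/(-19) = (I*√167)*(-1/19) = -I*√167/19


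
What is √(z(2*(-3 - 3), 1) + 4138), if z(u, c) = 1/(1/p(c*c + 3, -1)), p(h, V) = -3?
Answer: √4135 ≈ 64.304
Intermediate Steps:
z(u, c) = -3 (z(u, c) = 1/(1/(-3)) = 1/(-⅓) = -3)
√(z(2*(-3 - 3), 1) + 4138) = √(-3 + 4138) = √4135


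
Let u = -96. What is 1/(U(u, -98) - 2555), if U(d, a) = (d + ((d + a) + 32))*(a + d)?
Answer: 1/47497 ≈ 2.1054e-5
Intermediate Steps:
U(d, a) = (a + d)*(32 + a + 2*d) (U(d, a) = (d + ((a + d) + 32))*(a + d) = (d + (32 + a + d))*(a + d) = (32 + a + 2*d)*(a + d) = (a + d)*(32 + a + 2*d))
1/(U(u, -98) - 2555) = 1/(((-98)² + 2*(-96)² + 32*(-98) + 32*(-96) + 3*(-98)*(-96)) - 2555) = 1/((9604 + 2*9216 - 3136 - 3072 + 28224) - 2555) = 1/((9604 + 18432 - 3136 - 3072 + 28224) - 2555) = 1/(50052 - 2555) = 1/47497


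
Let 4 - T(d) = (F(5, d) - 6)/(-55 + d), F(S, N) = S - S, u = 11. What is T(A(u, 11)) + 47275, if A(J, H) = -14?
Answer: 1087415/23 ≈ 47279.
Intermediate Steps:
F(S, N) = 0
T(d) = 4 + 6/(-55 + d) (T(d) = 4 - (0 - 6)/(-55 + d) = 4 - (-6)/(-55 + d) = 4 + 6/(-55 + d))
T(A(u, 11)) + 47275 = 2*(-107 + 2*(-14))/(-55 - 14) + 47275 = 2*(-107 - 28)/(-69) + 47275 = 2*(-1/69)*(-135) + 47275 = 90/23 + 47275 = 1087415/23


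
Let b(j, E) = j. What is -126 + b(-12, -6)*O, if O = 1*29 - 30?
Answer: -114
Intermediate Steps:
O = -1 (O = 29 - 30 = -1)
-126 + b(-12, -6)*O = -126 - 12*(-1) = -126 + 12 = -114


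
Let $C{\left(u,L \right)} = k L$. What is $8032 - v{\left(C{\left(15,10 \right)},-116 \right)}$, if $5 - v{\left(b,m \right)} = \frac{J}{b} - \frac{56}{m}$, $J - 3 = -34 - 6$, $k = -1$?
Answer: $\frac{2329043}{290} \approx 8031.2$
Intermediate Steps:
$J = -37$ ($J = 3 - 40 = -37$)
$C{\left(u,L \right)} = - L$
$v{\left(b,m \right)} = 5 + \frac{37}{b} + \frac{56}{m}$ ($v{\left(b,m \right)} = 5 - \left(- \frac{37}{b} - \frac{56}{m}\right) = 5 - \left(- \frac{56}{m} - \frac{37}{b}\right) = 5 + \left(\frac{37}{b} + \frac{56}{m}\right) = 5 + \frac{37}{b} + \frac{56}{m}$)
$8032 - v{\left(C{\left(15,10 \right)},-116 \right)} = 8032 - \left(5 + \frac{37}{\left(-1\right) 10} + \frac{56}{-116}\right) = 8032 - \left(5 + \frac{37}{-10} + 56 \left(- \frac{1}{116}\right)\right) = 8032 - \left(5 + 37 \left(- \frac{1}{10}\right) - \frac{14}{29}\right) = 8032 - \left(5 - \frac{37}{10} - \frac{14}{29}\right) = 8032 - \frac{237}{290} = \frac{2329043}{290}$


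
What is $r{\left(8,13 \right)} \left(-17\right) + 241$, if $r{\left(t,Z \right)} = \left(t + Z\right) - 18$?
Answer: $190$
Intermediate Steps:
$r{\left(t,Z \right)} = -18 + Z + t$ ($r{\left(t,Z \right)} = \left(Z + t\right) - 18 = -18 + Z + t$)
$r{\left(8,13 \right)} \left(-17\right) + 241 = \left(-18 + 13 + 8\right) \left(-17\right) + 241 = 3 \left(-17\right) + 241 = -51 + 241 = 190$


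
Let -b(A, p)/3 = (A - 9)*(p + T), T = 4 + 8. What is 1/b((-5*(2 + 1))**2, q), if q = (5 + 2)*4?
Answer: -1/25920 ≈ -3.8580e-5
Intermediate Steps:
q = 28 (q = 7*4 = 28)
T = 12
b(A, p) = -3*(-9 + A)*(12 + p) (b(A, p) = -3*(A - 9)*(p + 12) = -3*(-9 + A)*(12 + p))
1/b((-5*(2 + 1))**2, q) = 1/(324 - 36*25*(2 + 1)**2 + 27*28 - 3*(-5*(2 + 1))**2*28) = 1/(324 - 36*(-5*3)**2 + 756 - 3*(-5*3)**2*28) = 1/(324 - 36*(-15)**2 + 756 - 3*(-15)**2*28) = 1/(324 - 36*225 + 756 - 3*225*28) = 1/(324 - 8100 + 756 - 18900) = 1/(-25920) = -1/25920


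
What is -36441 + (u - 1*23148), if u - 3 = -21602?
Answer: -81188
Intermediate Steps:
u = -21599 (u = 3 - 21602 = -21599)
-36441 + (u - 1*23148) = -36441 + (-21599 - 1*23148) = -36441 + (-21599 - 23148) = -36441 - 44747 = -81188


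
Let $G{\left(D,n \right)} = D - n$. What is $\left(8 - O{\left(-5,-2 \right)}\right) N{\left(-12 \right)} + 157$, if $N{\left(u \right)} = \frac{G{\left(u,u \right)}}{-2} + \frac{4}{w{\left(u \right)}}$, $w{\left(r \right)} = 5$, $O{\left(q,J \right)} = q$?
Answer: $\frac{837}{5} \approx 167.4$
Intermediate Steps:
$N{\left(u \right)} = \frac{4}{5}$ ($N{\left(u \right)} = \frac{u - u}{-2} + \frac{4}{5} = 0 \left(- \frac{1}{2}\right) + 4 \cdot \frac{1}{5} = 0 + \frac{4}{5} = \frac{4}{5}$)
$\left(8 - O{\left(-5,-2 \right)}\right) N{\left(-12 \right)} + 157 = \left(8 - -5\right) \frac{4}{5} + 157 = \left(8 + 5\right) \frac{4}{5} + 157 = 13 \cdot \frac{4}{5} + 157 = \frac{52}{5} + 157 = \frac{837}{5}$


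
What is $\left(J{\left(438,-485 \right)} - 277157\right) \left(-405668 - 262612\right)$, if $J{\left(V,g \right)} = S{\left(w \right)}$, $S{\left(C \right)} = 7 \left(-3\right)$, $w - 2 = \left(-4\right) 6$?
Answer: $185232513840$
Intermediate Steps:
$w = -22$ ($w = 2 - 24 = -22$)
$S{\left(C \right)} = -21$
$J{\left(V,g \right)} = -21$
$\left(J{\left(438,-485 \right)} - 277157\right) \left(-405668 - 262612\right) = \left(-21 - 277157\right) \left(-405668 - 262612\right) = \left(-277178\right) \left(-668280\right) = 185232513840$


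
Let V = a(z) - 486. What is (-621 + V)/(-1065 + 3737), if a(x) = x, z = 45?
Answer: -531/1336 ≈ -0.39746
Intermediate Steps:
V = -441 (V = 45 - 486 = -441)
(-621 + V)/(-1065 + 3737) = (-621 - 441)/(-1065 + 3737) = -1062/2672 = -1062*1/2672 = -531/1336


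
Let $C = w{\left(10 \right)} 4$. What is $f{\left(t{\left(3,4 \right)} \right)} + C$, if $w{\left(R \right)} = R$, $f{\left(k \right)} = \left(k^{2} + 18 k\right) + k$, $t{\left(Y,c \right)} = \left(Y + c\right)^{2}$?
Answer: $3372$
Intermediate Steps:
$f{\left(k \right)} = k^{2} + 19 k$
$C = 40$ ($C = 10 \cdot 4 = 40$)
$f{\left(t{\left(3,4 \right)} \right)} + C = \left(3 + 4\right)^{2} \left(19 + \left(3 + 4\right)^{2}\right) + 40 = 7^{2} \left(19 + 7^{2}\right) + 40 = 49 \left(19 + 49\right) + 40 = 49 \cdot 68 + 40 = 3332 + 40 = 3372$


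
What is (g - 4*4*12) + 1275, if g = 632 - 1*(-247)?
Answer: 1962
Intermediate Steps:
g = 879 (g = 632 + 247 = 879)
(g - 4*4*12) + 1275 = (879 - 4*4*12) + 1275 = (879 - 16*12) + 1275 = (879 - 192) + 1275 = 687 + 1275 = 1962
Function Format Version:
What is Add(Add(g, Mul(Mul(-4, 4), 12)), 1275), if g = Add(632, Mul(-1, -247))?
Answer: 1962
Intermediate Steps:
g = 879 (g = Add(632, 247) = 879)
Add(Add(g, Mul(Mul(-4, 4), 12)), 1275) = Add(Add(879, Mul(Mul(-4, 4), 12)), 1275) = Add(Add(879, Mul(-16, 12)), 1275) = Add(Add(879, -192), 1275) = Add(687, 1275) = 1962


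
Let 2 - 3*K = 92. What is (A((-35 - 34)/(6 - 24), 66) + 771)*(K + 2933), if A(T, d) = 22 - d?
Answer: 2110481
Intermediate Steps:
K = -30 (K = 2/3 - 1/3*92 = 2/3 - 92/3 = -30)
(A((-35 - 34)/(6 - 24), 66) + 771)*(K + 2933) = ((22 - 1*66) + 771)*(-30 + 2933) = ((22 - 66) + 771)*2903 = (-44 + 771)*2903 = 727*2903 = 2110481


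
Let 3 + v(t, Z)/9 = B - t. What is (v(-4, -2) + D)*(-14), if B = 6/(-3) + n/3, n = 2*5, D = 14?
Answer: -490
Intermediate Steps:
n = 10
B = 4/3 (B = 6/(-3) + 10/3 = 6*(-⅓) + 10*(⅓) = -2 + 10/3 = 4/3 ≈ 1.3333)
v(t, Z) = -15 - 9*t (v(t, Z) = -27 + 9*(4/3 - t) = -27 + (12 - 9*t) = -15 - 9*t)
(v(-4, -2) + D)*(-14) = ((-15 - 9*(-4)) + 14)*(-14) = ((-15 + 36) + 14)*(-14) = (21 + 14)*(-14) = 35*(-14) = -490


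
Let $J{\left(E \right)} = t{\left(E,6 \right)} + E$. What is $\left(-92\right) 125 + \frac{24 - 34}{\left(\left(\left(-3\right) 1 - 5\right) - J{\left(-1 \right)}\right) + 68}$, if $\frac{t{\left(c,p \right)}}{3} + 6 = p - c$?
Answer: $- \frac{333505}{29} \approx -11500.0$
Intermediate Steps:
$t{\left(c,p \right)} = -18 - 3 c + 3 p$ ($t{\left(c,p \right)} = -18 + 3 \left(p - c\right) = -18 - \left(- 3 p + 3 c\right) = -18 - 3 c + 3 p$)
$J{\left(E \right)} = - 2 E$ ($J{\left(E \right)} = \left(-18 - 3 E + 3 \cdot 6\right) + E = \left(-18 - 3 E + 18\right) + E = - 3 E + E = - 2 E$)
$\left(-92\right) 125 + \frac{24 - 34}{\left(\left(\left(-3\right) 1 - 5\right) - J{\left(-1 \right)}\right) + 68} = \left(-92\right) 125 + \frac{24 - 34}{\left(\left(\left(-3\right) 1 - 5\right) - \left(-2\right) \left(-1\right)\right) + 68} = -11500 - \frac{10}{\left(\left(-3 - 5\right) - 2\right) + 68} = -11500 - \frac{10}{\left(-8 - 2\right) + 68} = -11500 - \frac{10}{-10 + 68} = -11500 - \frac{10}{58} = -11500 - \frac{5}{29} = - \frac{333505}{29}$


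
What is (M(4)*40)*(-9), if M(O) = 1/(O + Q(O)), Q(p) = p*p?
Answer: -18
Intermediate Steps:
Q(p) = p²
M(O) = 1/(O + O²)
(M(4)*40)*(-9) = ((1/(4*(1 + 4)))*40)*(-9) = (((¼)/5)*40)*(-9) = (((¼)*(⅕))*40)*(-9) = ((1/20)*40)*(-9) = 2*(-9) = -18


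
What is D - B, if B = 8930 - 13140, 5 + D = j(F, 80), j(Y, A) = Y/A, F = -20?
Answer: 16819/4 ≈ 4204.8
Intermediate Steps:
D = -21/4 (D = -5 - 20/80 = -5 - 20*1/80 = -5 - ¼ = -21/4 ≈ -5.2500)
B = -4210
D - B = -21/4 - 1*(-4210) = -21/4 + 4210 = 16819/4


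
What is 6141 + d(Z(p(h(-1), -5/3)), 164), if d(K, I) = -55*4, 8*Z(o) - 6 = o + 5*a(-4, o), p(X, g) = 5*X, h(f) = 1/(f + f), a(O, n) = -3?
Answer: 5921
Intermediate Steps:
h(f) = 1/(2*f)
Z(o) = -9/8 + o/8 (Z(o) = 3/4 + (o + 5*(-3))/8 = 3/4 + (o - 15)/8 = 3/4 + (-15 + o)/8 = 3/4 + (-15/8 + o/8) = -9/8 + o/8)
d(K, I) = -220
6141 + d(Z(p(h(-1), -5/3)), 164) = 6141 - 220 = 5921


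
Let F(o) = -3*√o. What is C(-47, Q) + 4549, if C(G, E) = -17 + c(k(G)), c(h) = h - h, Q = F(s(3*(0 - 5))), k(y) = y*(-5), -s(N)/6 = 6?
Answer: 4532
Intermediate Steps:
s(N) = -36 (s(N) = -6*6 = -36)
k(y) = -5*y
Q = -18*I ≈ -18.0*I
c(h) = 0
C(G, E) = -17 (C(G, E) = -17 + 0 = -17)
C(-47, Q) + 4549 = -17 + 4549 = 4532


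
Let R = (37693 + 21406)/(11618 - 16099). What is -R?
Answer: 59099/4481 ≈ 13.189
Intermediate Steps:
R = -59099/4481 (R = 59099/(-4481) = 59099*(-1/4481) = -59099/4481 ≈ -13.189)
-R = -1*(-59099/4481) = 59099/4481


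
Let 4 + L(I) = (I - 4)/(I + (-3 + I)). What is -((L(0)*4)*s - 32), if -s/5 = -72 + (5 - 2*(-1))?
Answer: 10496/3 ≈ 3498.7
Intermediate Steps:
s = 325 (s = -5*(-72 + (5 - 2*(-1))) = -5*(-72 + (5 + 2)) = -5*(-72 + 7) = -5*(-65) = 325)
L(I) = -4 + (-4 + I)/(-3 + 2*I) (L(I) = -4 + (I - 4)/(I + (-3 + I)) = -4 + (-4 + I)/(-3 + 2*I))
-((L(0)*4)*s - 32) = -((((8 - 7*0)/(-3 + 2*0))*4)*325 - 32) = -((((8 + 0)/(-3 + 0))*4)*325 - 32) = -(((8/(-3))*4)*325 - 32) = -((-⅓*8*4)*325 - 32) = -(-8/3*4*325 - 32) = -(-32/3*325 - 32) = -(-10400/3 - 32) = -1*(-10496/3) = 10496/3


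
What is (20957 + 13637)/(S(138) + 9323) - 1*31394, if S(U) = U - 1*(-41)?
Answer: -149135597/4751 ≈ -31390.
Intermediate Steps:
S(U) = 41 + U (S(U) = U + 41 = 41 + U)
(20957 + 13637)/(S(138) + 9323) - 1*31394 = (20957 + 13637)/((41 + 138) + 9323) - 1*31394 = 34594/(179 + 9323) - 31394 = 34594/9502 - 31394 = 34594*(1/9502) - 31394 = 17297/4751 - 31394 = -149135597/4751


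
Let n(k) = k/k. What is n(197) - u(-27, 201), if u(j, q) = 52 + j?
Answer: -24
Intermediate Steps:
n(k) = 1
n(197) - u(-27, 201) = 1 - (52 - 27) = 1 - 1*25 = 1 - 25 = -24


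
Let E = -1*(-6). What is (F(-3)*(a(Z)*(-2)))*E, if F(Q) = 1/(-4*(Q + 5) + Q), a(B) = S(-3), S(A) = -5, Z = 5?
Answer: -60/11 ≈ -5.4545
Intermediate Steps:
E = 6
a(B) = -5
F(Q) = 1/(-20 - 3*Q) (F(Q) = 1/(-4*(5 + Q) + Q) = 1/((-20 - 4*Q) + Q) = 1/(-20 - 3*Q))
(F(-3)*(a(Z)*(-2)))*E = ((-1/(20 + 3*(-3)))*(-5*(-2)))*6 = (-1/(20 - 9)*10)*6 = (-1/11*10)*6 = (-1*1/11*10)*6 = -1/11*10*6 = -10/11*6 = -60/11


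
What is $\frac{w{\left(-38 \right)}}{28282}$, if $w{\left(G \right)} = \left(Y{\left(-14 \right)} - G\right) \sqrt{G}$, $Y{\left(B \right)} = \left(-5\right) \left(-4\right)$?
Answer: $\frac{29 i \sqrt{38}}{14141} \approx 0.012642 i$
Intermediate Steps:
$Y{\left(B \right)} = 20$
$w{\left(G \right)} = \sqrt{G} \left(20 - G\right)$ ($w{\left(G \right)} = \left(20 - G\right) \sqrt{G} = \sqrt{G} \left(20 - G\right)$)
$\frac{w{\left(-38 \right)}}{28282} = \frac{\sqrt{-38} \left(20 - -38\right)}{28282} = i \sqrt{38} \left(20 + 38\right) \frac{1}{28282} = i \sqrt{38} \cdot 58 \cdot \frac{1}{28282} = 58 i \sqrt{38} \cdot \frac{1}{28282} = \frac{29 i \sqrt{38}}{14141}$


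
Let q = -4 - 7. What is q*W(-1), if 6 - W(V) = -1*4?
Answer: -110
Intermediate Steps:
W(V) = 10 (W(V) = 6 - (-1)*4 = 6 - 1*(-4) = 6 + 4 = 10)
q = -11
q*W(-1) = -11*10 = -110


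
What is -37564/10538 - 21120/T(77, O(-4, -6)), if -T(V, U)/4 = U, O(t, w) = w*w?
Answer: 2262014/15807 ≈ 143.10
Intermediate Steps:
O(t, w) = w²
T(V, U) = -4*U
-37564/10538 - 21120/T(77, O(-4, -6)) = -37564/10538 - 21120/((-4*(-6)²)) = -37564*1/10538 - 21120/((-4*36)) = -18782/5269 - 21120/(-144) = -18782/5269 - 21120*(-1/144) = -18782/5269 + 440/3 = 2262014/15807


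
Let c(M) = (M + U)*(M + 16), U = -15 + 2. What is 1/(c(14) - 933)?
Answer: -1/903 ≈ -0.0011074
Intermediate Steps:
U = -13
c(M) = (-13 + M)*(16 + M) (c(M) = (M - 13)*(M + 16) = (-13 + M)*(16 + M))
1/(c(14) - 933) = 1/((-208 + 14² + 3*14) - 933) = 1/((-208 + 196 + 42) - 933) = 1/(30 - 933) = 1/(-903) = -1/903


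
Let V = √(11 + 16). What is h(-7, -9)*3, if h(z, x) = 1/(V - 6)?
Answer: -2 - √3 ≈ -3.7321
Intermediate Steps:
V = 3*√3 (V = √27 = 3*√3 ≈ 5.1962)
h(z, x) = 1/(-6 + 3*√3) (h(z, x) = 1/(3*√3 - 6) = 1/(-6 + 3*√3))
h(-7, -9)*3 = (-⅔ - √3/3)*3 = -2 - √3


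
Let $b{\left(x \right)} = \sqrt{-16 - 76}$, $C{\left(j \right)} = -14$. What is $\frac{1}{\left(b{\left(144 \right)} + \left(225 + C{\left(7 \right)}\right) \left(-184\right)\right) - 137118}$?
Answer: $- \frac{87971}{15477793728} - \frac{i \sqrt{23}}{15477793728} \approx -5.6837 \cdot 10^{-6} - 3.0985 \cdot 10^{-10} i$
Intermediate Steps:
$b{\left(x \right)} = 2 i \sqrt{23}$ ($b{\left(x \right)} = \sqrt{-92} = 2 i \sqrt{23}$)
$\frac{1}{\left(b{\left(144 \right)} + \left(225 + C{\left(7 \right)}\right) \left(-184\right)\right) - 137118} = \frac{1}{\left(2 i \sqrt{23} + \left(225 - 14\right) \left(-184\right)\right) - 137118} = \frac{1}{\left(2 i \sqrt{23} + 211 \left(-184\right)\right) - 137118} = \frac{1}{\left(2 i \sqrt{23} - 38824\right) - 137118} = \frac{1}{\left(-38824 + 2 i \sqrt{23}\right) - 137118} = \frac{1}{-175942 + 2 i \sqrt{23}}$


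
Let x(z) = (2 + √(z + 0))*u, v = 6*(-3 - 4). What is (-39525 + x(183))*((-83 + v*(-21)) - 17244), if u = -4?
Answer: 650120185 + 65780*√183 ≈ 6.5101e+8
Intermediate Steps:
v = -42 (v = 6*(-7) = -42)
x(z) = -8 - 4*√z (x(z) = (2 + √(z + 0))*(-4) = (2 + √z)*(-4) = -8 - 4*√z)
(-39525 + x(183))*((-83 + v*(-21)) - 17244) = (-39525 + (-8 - 4*√183))*((-83 - 42*(-21)) - 17244) = (-39533 - 4*√183)*((-83 + 882) - 17244) = (-39533 - 4*√183)*(799 - 17244) = (-39533 - 4*√183)*(-16445) = 650120185 + 65780*√183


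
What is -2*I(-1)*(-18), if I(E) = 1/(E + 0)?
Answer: -36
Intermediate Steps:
I(E) = 1/E
-2*I(-1)*(-18) = -2/(-1)*(-18) = -2*(-1)*(-18) = 2*(-18) = -36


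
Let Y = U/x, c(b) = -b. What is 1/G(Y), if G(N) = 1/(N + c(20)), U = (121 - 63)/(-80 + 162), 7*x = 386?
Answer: -316317/15826 ≈ -19.987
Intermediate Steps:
x = 386/7 (x = (⅐)*386 = 386/7 ≈ 55.143)
U = 29/41 (U = 58/82 = 58*(1/82) = 29/41 ≈ 0.70732)
Y = 203/15826 (Y = 29/(41*(386/7)) = (29/41)*(7/386) = 203/15826 ≈ 0.012827)
G(N) = 1/(-20 + N) (G(N) = 1/(N - 1*20) = 1/(N - 20) = 1/(-20 + N))
1/G(Y) = 1/(1/(-20 + 203/15826)) = 1/(1/(-316317/15826)) = 1/(-15826/316317) = -316317/15826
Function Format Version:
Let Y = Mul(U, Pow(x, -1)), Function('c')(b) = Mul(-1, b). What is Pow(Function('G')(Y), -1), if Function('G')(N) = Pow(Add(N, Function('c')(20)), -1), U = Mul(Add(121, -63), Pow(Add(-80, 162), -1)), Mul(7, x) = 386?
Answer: Rational(-316317, 15826) ≈ -19.987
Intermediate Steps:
x = Rational(386, 7) (x = Mul(Rational(1, 7), 386) = Rational(386, 7) ≈ 55.143)
U = Rational(29, 41) (U = Mul(58, Pow(82, -1)) = Mul(58, Rational(1, 82)) = Rational(29, 41) ≈ 0.70732)
Y = Rational(203, 15826) (Y = Mul(Rational(29, 41), Pow(Rational(386, 7), -1)) = Mul(Rational(29, 41), Rational(7, 386)) = Rational(203, 15826) ≈ 0.012827)
Function('G')(N) = Pow(Add(-20, N), -1) (Function('G')(N) = Pow(Add(N, Mul(-1, 20)), -1) = Pow(Add(N, -20), -1) = Pow(Add(-20, N), -1))
Pow(Function('G')(Y), -1) = Pow(Pow(Add(-20, Rational(203, 15826)), -1), -1) = Pow(Pow(Rational(-316317, 15826), -1), -1) = Pow(Rational(-15826, 316317), -1) = Rational(-316317, 15826)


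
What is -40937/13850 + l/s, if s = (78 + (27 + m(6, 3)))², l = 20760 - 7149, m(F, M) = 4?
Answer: -297860147/164551850 ≈ -1.8101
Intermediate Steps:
l = 13611
s = 11881 (s = (78 + (27 + 4))² = (78 + 31)² = 109² = 11881)
-40937/13850 + l/s = -40937/13850 + 13611/11881 = -297860147/164551850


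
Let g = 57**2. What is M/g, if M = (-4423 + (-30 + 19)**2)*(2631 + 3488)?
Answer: -2924882/361 ≈ -8102.2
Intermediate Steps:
M = -26323938 (M = (-4423 + (-11)**2)*6119 = (-4423 + 121)*6119 = -4302*6119 = -26323938)
g = 3249
M/g = -26323938/3249 = -26323938*1/3249 = -2924882/361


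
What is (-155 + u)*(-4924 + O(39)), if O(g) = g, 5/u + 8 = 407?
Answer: 302088400/399 ≈ 7.5711e+5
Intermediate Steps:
u = 5/399 (u = 5/(-8 + 407) = 5/399 ≈ 0.012531)
(-155 + u)*(-4924 + O(39)) = (-155 + 5/399)*(-4924 + 39) = -61840/399*(-4885) = 302088400/399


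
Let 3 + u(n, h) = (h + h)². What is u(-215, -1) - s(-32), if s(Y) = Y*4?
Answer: 129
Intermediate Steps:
s(Y) = 4*Y
u(n, h) = -3 + 4*h² (u(n, h) = -3 + (h + h)² = -3 + (2*h)² = -3 + 4*h²)
u(-215, -1) - s(-32) = (-3 + 4*(-1)²) - 4*(-32) = (-3 + 4*1) - 1*(-128) = (-3 + 4) + 128 = 1 + 128 = 129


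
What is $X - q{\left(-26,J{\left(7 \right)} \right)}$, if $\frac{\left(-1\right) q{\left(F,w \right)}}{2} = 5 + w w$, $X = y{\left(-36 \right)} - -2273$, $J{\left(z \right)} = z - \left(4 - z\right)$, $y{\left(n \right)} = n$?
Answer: $2447$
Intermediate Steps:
$J{\left(z \right)} = -4 + 2 z$ ($J{\left(z \right)} = z + \left(-4 + z\right) = -4 + 2 z$)
$X = 2237$ ($X = -36 - -2273 = -36 + 2273 = 2237$)
$q{\left(F,w \right)} = -10 - 2 w^{2}$ ($q{\left(F,w \right)} = - 2 \left(5 + w w\right) = - 2 \left(5 + w^{2}\right) = -10 - 2 w^{2}$)
$X - q{\left(-26,J{\left(7 \right)} \right)} = 2237 - \left(-10 - 2 \left(-4 + 2 \cdot 7\right)^{2}\right) = 2237 - \left(-10 - 2 \left(-4 + 14\right)^{2}\right) = 2237 - \left(-10 - 2 \cdot 10^{2}\right) = 2237 - \left(-10 - 200\right) = 2237 - -210 = 2237 + 210 = 2447$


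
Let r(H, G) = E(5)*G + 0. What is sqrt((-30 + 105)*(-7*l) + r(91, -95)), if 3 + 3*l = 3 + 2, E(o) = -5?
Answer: 5*sqrt(5) ≈ 11.180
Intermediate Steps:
r(H, G) = -5*G (r(H, G) = -5*G + 0 = -5*G)
l = 2/3 (l = -1 + (3 + 2)/3 = -1 + (1/3)*5 = -1 + 5/3 = 2/3 ≈ 0.66667)
sqrt((-30 + 105)*(-7*l) + r(91, -95)) = sqrt((-30 + 105)*(-7*2/3) - 5*(-95)) = sqrt(75*(-14/3) + 475) = sqrt(-350 + 475) = sqrt(125) = 5*sqrt(5)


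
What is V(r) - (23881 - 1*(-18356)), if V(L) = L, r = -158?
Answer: -42395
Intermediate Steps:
V(r) - (23881 - 1*(-18356)) = -158 - (23881 - 1*(-18356)) = -158 - (23881 + 18356) = -158 - 1*42237 = -158 - 42237 = -42395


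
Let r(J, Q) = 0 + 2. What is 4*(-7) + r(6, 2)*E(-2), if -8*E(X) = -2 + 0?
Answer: -55/2 ≈ -27.500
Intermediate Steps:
E(X) = 1/4 (E(X) = -(-2 + 0)/8 = -1/8*(-2) = 1/4)
r(J, Q) = 2
4*(-7) + r(6, 2)*E(-2) = 4*(-7) + 2*(1/4) = -28 + 1/2 = -55/2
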